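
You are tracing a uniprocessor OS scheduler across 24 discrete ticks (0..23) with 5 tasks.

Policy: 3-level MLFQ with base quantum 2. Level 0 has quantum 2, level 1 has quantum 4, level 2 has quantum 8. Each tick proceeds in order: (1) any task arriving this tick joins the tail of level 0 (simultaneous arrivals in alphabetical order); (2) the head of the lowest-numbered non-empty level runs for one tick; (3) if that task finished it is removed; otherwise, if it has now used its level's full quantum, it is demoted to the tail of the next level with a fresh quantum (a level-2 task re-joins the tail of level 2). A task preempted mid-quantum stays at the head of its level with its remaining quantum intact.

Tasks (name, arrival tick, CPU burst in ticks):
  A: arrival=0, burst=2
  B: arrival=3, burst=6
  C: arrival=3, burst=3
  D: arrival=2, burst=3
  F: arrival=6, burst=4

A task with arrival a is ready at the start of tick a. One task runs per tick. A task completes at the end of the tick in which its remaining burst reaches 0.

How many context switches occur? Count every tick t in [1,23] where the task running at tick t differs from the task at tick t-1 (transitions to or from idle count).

t=0: L0/L1/L2 = A/-/- → run A
t=1: L0/L1/L2 = A/-/- → run A
t=2: L0/L1/L2 = D/-/- → run D
t=3: L0/L1/L2 = DBC/-/- → run D
t=4: L0/L1/L2 = BC/D/- → run B
t=5: L0/L1/L2 = BC/D/- → run B
t=6: L0/L1/L2 = CF/DB/- → run C
t=7: L0/L1/L2 = CF/DB/- → run C
t=8: L0/L1/L2 = F/DBC/- → run F
t=9: L0/L1/L2 = F/DBC/- → run F
t=10: L0/L1/L2 = -/DBCF/- → run D
t=11: L0/L1/L2 = -/BCF/- → run B
t=12: L0/L1/L2 = -/BCF/- → run B
t=13: L0/L1/L2 = -/BCF/- → run B
t=14: L0/L1/L2 = -/BCF/- → run B
t=15: L0/L1/L2 = -/CF/- → run C
t=16: L0/L1/L2 = -/F/- → run F
t=17: L0/L1/L2 = -/F/- → run F
t=18: (idle)
t=19: (idle)
t=20: (idle)
t=21: (idle)
t=22: (idle)
t=23: (idle)

context switches = 9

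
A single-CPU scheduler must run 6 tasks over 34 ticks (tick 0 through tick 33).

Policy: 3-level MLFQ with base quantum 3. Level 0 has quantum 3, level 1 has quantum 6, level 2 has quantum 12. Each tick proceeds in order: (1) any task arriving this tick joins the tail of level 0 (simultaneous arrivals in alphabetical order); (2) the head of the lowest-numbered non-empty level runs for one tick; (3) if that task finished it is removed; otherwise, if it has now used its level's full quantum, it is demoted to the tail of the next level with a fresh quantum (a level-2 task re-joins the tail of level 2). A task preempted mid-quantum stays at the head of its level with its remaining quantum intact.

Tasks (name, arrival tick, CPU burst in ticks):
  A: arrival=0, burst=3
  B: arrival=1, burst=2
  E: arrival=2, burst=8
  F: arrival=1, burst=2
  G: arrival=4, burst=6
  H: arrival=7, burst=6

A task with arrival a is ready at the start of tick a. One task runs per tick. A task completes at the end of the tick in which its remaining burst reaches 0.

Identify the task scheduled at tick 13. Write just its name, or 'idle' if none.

t=0: L0/L1/L2 = A/-/- → run A
t=1: L0/L1/L2 = ABF/-/- → run A
t=2: L0/L1/L2 = ABFE/-/- → run A
t=3: L0/L1/L2 = BFE/-/- → run B
t=4: L0/L1/L2 = BFEG/-/- → run B
t=5: L0/L1/L2 = FEG/-/- → run F
t=6: L0/L1/L2 = FEG/-/- → run F
t=7: L0/L1/L2 = EGH/-/- → run E
t=8: L0/L1/L2 = EGH/-/- → run E
t=9: L0/L1/L2 = EGH/-/- → run E
t=10: L0/L1/L2 = GH/E/- → run G
t=11: L0/L1/L2 = GH/E/- → run G
t=12: L0/L1/L2 = GH/E/- → run G
t=13: L0/L1/L2 = H/EG/- → run H
t=14: L0/L1/L2 = H/EG/- → run H
t=15: L0/L1/L2 = H/EG/- → run H
t=16: L0/L1/L2 = -/EGH/- → run E
t=17: L0/L1/L2 = -/EGH/- → run E
t=18: L0/L1/L2 = -/EGH/- → run E
t=19: L0/L1/L2 = -/EGH/- → run E
t=20: L0/L1/L2 = -/EGH/- → run E
t=21: L0/L1/L2 = -/GH/- → run G
t=22: L0/L1/L2 = -/GH/- → run G
t=23: L0/L1/L2 = -/GH/- → run G
t=24: L0/L1/L2 = -/H/- → run H
t=25: L0/L1/L2 = -/H/- → run H
t=26: L0/L1/L2 = -/H/- → run H
t=27: (idle)
t=28: (idle)
t=29: (idle)
t=30: (idle)
t=31: (idle)
t=32: (idle)
t=33: (idle)

running at tick 13 = H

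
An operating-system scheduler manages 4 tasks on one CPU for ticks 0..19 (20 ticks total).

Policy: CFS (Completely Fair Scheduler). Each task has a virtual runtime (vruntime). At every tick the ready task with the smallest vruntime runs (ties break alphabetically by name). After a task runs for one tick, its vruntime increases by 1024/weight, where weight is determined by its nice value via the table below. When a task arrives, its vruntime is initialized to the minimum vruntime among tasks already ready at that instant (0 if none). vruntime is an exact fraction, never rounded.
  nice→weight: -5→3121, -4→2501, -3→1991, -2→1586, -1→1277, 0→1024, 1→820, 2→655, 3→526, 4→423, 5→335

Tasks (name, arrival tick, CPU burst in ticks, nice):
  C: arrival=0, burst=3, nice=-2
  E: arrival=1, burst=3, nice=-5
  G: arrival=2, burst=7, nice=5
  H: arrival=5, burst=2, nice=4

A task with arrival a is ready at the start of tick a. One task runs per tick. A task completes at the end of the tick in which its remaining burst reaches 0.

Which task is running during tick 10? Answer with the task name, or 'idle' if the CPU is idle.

t=0: vr[C=0] → run C
t=1: vr[C=512/793 E=512/793] → run C
t=2: vr[C=1024/793 E=512/793 G=512/793] → run E
t=3: vr[C=1024/793 E=2409984/2474953 G=512/793] → run G
t=4: vr[C=1024/793 E=2409984/2474953 G=983552/265655] → run E
t=5: vr[C=1024/793 E=3222016/2474953 G=983552/265655 H=1024/793] → run C
t=6: vr[E=3222016/2474953 G=983552/265655 H=1024/793] → run H
t=7: vr[E=3222016/2474953 G=983552/265655 H=1245184/335439] → run E
t=8: vr[G=983552/265655 H=1245184/335439] → run G
t=9: vr[G=1795584/265655 H=1245184/335439] → run H
t=10: vr[G=1795584/265655] → run G
t=11: vr[G=2607616/265655] → run G
t=12: vr[G=3419648/265655] → run G
t=13: vr[G=846336/53131] → run G
t=14: vr[G=5043712/265655] → run G
t=15: (idle)
t=16: (idle)
t=17: (idle)
t=18: (idle)
t=19: (idle)

running at tick 10 = G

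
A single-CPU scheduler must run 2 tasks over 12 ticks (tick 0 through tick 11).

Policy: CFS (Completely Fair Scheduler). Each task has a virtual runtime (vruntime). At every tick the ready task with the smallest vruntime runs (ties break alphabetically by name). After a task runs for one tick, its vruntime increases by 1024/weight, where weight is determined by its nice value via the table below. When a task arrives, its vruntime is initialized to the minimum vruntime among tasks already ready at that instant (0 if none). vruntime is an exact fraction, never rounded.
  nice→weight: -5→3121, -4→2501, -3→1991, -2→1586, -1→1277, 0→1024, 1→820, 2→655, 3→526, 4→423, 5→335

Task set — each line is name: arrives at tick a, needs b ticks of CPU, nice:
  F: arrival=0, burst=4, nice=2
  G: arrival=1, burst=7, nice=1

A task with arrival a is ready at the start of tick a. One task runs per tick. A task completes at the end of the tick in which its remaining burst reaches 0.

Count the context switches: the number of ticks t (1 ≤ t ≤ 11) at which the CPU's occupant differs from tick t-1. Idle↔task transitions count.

context switches = 6

t=0: vr[F=0] → run F
t=1: vr[F=1024/655 G=1024/655] → run F
t=2: vr[F=2048/655 G=1024/655] → run G
t=3: vr[F=2048/655 G=15104/5371] → run G
t=4: vr[F=2048/655 G=109056/26855] → run F
t=5: vr[F=3072/655 G=109056/26855] → run G
t=6: vr[F=3072/655 G=142592/26855] → run F
t=7: vr[G=142592/26855] → run G
t=8: vr[G=176128/26855] → run G
t=9: vr[G=209664/26855] → run G
t=10: vr[G=48640/5371] → run G
t=11: (idle)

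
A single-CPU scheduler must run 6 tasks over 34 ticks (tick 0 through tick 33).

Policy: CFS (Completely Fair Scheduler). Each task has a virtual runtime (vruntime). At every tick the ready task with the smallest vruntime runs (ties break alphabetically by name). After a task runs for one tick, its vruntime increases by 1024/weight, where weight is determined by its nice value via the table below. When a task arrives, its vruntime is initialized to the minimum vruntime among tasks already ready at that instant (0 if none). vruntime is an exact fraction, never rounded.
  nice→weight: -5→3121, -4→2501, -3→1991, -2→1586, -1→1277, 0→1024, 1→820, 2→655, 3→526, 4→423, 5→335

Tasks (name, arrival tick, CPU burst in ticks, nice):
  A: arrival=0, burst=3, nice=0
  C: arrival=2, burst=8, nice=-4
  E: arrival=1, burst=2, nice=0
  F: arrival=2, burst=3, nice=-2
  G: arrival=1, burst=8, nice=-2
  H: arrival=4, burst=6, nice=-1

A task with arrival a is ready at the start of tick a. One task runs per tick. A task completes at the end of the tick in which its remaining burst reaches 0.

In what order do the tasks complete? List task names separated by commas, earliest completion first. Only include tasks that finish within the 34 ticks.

t=0: vr[A=0] → run A
t=1: vr[A=1 E=1 G=1] → run A
t=2: vr[A=2 C=1 E=1 F=1 G=1] → run C
t=3: vr[A=2 C=3525/2501 E=1 F=1 G=1] → run E
t=4: vr[A=2 C=3525/2501 E=2 F=1 G=1 H=1] → run F
t=5: vr[A=2 C=3525/2501 E=2 F=1305/793 G=1 H=1] → run G
t=6: vr[A=2 C=3525/2501 E=2 F=1305/793 G=1305/793 H=1] → run H
t=7: vr[A=2 C=3525/2501 E=2 F=1305/793 G=1305/793 H=2301/1277] → run C
t=8: vr[A=2 C=4549/2501 E=2 F=1305/793 G=1305/793 H=2301/1277] → run F
t=9: vr[A=2 C=4549/2501 E=2 F=1817/793 G=1305/793 H=2301/1277] → run G
t=10: vr[A=2 C=4549/2501 E=2 F=1817/793 G=1817/793 H=2301/1277] → run H
t=11: vr[A=2 C=4549/2501 E=2 F=1817/793 G=1817/793 H=3325/1277] → run C
t=12: vr[A=2 C=5573/2501 E=2 F=1817/793 G=1817/793 H=3325/1277] → run A
t=13: vr[C=5573/2501 E=2 F=1817/793 G=1817/793 H=3325/1277] → run E
t=14: vr[C=5573/2501 F=1817/793 G=1817/793 H=3325/1277] → run C
t=15: vr[C=6597/2501 F=1817/793 G=1817/793 H=3325/1277] → run F
t=16: vr[C=6597/2501 G=1817/793 H=3325/1277] → run G
t=17: vr[C=6597/2501 G=2329/793 H=3325/1277] → run H
t=18: vr[C=6597/2501 G=2329/793 H=4349/1277] → run C
t=19: vr[C=7621/2501 G=2329/793 H=4349/1277] → run G
t=20: vr[C=7621/2501 G=2841/793 H=4349/1277] → run C
t=21: vr[C=8645/2501 G=2841/793 H=4349/1277] → run H
t=22: vr[C=8645/2501 G=2841/793 H=5373/1277] → run C
t=23: vr[C=9669/2501 G=2841/793 H=5373/1277] → run G
t=24: vr[C=9669/2501 G=3353/793 H=5373/1277] → run C
t=25: vr[G=3353/793 H=5373/1277] → run H
t=26: vr[G=3353/793 H=6397/1277] → run G
t=27: vr[G=3865/793 H=6397/1277] → run G
t=28: vr[G=4377/793 H=6397/1277] → run H
t=29: vr[G=4377/793] → run G
t=30: (idle)
t=31: (idle)
t=32: (idle)
t=33: (idle)

completion order = A, E, F, C, H, G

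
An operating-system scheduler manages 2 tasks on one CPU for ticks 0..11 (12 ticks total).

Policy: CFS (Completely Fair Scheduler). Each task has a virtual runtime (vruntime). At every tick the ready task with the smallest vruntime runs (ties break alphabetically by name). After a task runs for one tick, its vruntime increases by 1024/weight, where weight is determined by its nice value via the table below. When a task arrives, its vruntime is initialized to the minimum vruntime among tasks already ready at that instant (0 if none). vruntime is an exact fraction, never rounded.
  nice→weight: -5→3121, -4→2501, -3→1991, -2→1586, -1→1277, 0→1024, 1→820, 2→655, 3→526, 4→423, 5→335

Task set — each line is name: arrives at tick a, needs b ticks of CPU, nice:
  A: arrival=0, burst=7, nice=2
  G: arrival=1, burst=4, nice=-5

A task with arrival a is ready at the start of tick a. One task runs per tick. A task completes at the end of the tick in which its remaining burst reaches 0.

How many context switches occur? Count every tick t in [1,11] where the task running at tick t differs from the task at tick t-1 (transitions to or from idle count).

t=0: vr[A=0] → run A
t=1: vr[A=1024/655 G=1024/655] → run A
t=2: vr[A=2048/655 G=1024/655] → run G
t=3: vr[A=2048/655 G=3866624/2044255] → run G
t=4: vr[A=2048/655 G=4537344/2044255] → run G
t=5: vr[A=2048/655 G=5208064/2044255] → run G
t=6: vr[A=2048/655] → run A
t=7: vr[A=3072/655] → run A
t=8: vr[A=4096/655] → run A
t=9: vr[A=1024/131] → run A
t=10: vr[A=6144/655] → run A
t=11: (idle)

context switches = 3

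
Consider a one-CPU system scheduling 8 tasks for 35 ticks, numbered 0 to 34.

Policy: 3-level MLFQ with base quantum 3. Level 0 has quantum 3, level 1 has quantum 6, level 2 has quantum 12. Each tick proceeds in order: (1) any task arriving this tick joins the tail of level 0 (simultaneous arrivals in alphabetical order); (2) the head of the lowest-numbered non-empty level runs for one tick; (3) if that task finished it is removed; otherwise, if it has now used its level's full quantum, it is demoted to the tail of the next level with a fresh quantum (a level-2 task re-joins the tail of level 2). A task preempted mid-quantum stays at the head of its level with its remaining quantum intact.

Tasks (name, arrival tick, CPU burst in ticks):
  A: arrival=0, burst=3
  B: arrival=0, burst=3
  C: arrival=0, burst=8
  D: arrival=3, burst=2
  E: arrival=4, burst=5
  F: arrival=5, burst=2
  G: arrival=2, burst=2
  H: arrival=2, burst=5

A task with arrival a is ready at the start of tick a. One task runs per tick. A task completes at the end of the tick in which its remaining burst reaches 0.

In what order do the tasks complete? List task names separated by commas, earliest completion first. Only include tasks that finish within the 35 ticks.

t=0: L0/L1/L2 = ABC/-/- → run A
t=1: L0/L1/L2 = ABC/-/- → run A
t=2: L0/L1/L2 = ABCGH/-/- → run A
t=3: L0/L1/L2 = BCGHD/-/- → run B
t=4: L0/L1/L2 = BCGHDE/-/- → run B
t=5: L0/L1/L2 = BCGHDEF/-/- → run B
t=6: L0/L1/L2 = CGHDEF/-/- → run C
t=7: L0/L1/L2 = CGHDEF/-/- → run C
t=8: L0/L1/L2 = CGHDEF/-/- → run C
t=9: L0/L1/L2 = GHDEF/C/- → run G
t=10: L0/L1/L2 = GHDEF/C/- → run G
t=11: L0/L1/L2 = HDEF/C/- → run H
t=12: L0/L1/L2 = HDEF/C/- → run H
t=13: L0/L1/L2 = HDEF/C/- → run H
t=14: L0/L1/L2 = DEF/CH/- → run D
t=15: L0/L1/L2 = DEF/CH/- → run D
t=16: L0/L1/L2 = EF/CH/- → run E
t=17: L0/L1/L2 = EF/CH/- → run E
t=18: L0/L1/L2 = EF/CH/- → run E
t=19: L0/L1/L2 = F/CHE/- → run F
t=20: L0/L1/L2 = F/CHE/- → run F
t=21: L0/L1/L2 = -/CHE/- → run C
t=22: L0/L1/L2 = -/CHE/- → run C
t=23: L0/L1/L2 = -/CHE/- → run C
t=24: L0/L1/L2 = -/CHE/- → run C
t=25: L0/L1/L2 = -/CHE/- → run C
t=26: L0/L1/L2 = -/HE/- → run H
t=27: L0/L1/L2 = -/HE/- → run H
t=28: L0/L1/L2 = -/E/- → run E
t=29: L0/L1/L2 = -/E/- → run E
t=30: (idle)
t=31: (idle)
t=32: (idle)
t=33: (idle)
t=34: (idle)

completion order = A, B, G, D, F, C, H, E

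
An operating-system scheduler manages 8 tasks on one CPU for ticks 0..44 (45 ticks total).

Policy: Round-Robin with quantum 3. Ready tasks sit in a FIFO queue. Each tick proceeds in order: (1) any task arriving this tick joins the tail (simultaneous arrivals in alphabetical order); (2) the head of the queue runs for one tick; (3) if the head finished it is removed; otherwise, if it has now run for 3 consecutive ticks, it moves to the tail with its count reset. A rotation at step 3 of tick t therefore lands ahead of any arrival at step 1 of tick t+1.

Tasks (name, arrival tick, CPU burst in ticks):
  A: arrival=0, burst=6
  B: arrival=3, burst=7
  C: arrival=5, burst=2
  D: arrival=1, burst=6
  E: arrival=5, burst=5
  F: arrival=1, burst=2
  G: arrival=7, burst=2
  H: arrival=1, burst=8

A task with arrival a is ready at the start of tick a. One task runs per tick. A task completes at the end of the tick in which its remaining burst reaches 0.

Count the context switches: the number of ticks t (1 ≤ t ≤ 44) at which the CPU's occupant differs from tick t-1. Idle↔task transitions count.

t=0: queue=[A] q_used=0 → run A
t=1: queue=[A,D,F,H] q_used=1 → run A
t=2: queue=[A,D,F,H] q_used=2 → run A
t=3: queue=[D,F,H,A,B] q_used=0 → run D
t=4: queue=[D,F,H,A,B] q_used=1 → run D
t=5: queue=[D,F,H,A,B,C,E] q_used=2 → run D
t=6: queue=[F,H,A,B,C,E,D] q_used=0 → run F
t=7: queue=[F,H,A,B,C,E,D,G] q_used=1 → run F
t=8: queue=[H,A,B,C,E,D,G] q_used=0 → run H
t=9: queue=[H,A,B,C,E,D,G] q_used=1 → run H
t=10: queue=[H,A,B,C,E,D,G] q_used=2 → run H
t=11: queue=[A,B,C,E,D,G,H] q_used=0 → run A
t=12: queue=[A,B,C,E,D,G,H] q_used=1 → run A
t=13: queue=[A,B,C,E,D,G,H] q_used=2 → run A
t=14: queue=[B,C,E,D,G,H] q_used=0 → run B
t=15: queue=[B,C,E,D,G,H] q_used=1 → run B
t=16: queue=[B,C,E,D,G,H] q_used=2 → run B
t=17: queue=[C,E,D,G,H,B] q_used=0 → run C
t=18: queue=[C,E,D,G,H,B] q_used=1 → run C
t=19: queue=[E,D,G,H,B] q_used=0 → run E
t=20: queue=[E,D,G,H,B] q_used=1 → run E
t=21: queue=[E,D,G,H,B] q_used=2 → run E
t=22: queue=[D,G,H,B,E] q_used=0 → run D
t=23: queue=[D,G,H,B,E] q_used=1 → run D
t=24: queue=[D,G,H,B,E] q_used=2 → run D
t=25: queue=[G,H,B,E] q_used=0 → run G
t=26: queue=[G,H,B,E] q_used=1 → run G
t=27: queue=[H,B,E] q_used=0 → run H
t=28: queue=[H,B,E] q_used=1 → run H
t=29: queue=[H,B,E] q_used=2 → run H
t=30: queue=[B,E,H] q_used=0 → run B
t=31: queue=[B,E,H] q_used=1 → run B
t=32: queue=[B,E,H] q_used=2 → run B
t=33: queue=[E,H,B] q_used=0 → run E
t=34: queue=[E,H,B] q_used=1 → run E
t=35: queue=[H,B] q_used=0 → run H
t=36: queue=[H,B] q_used=1 → run H
t=37: queue=[B] q_used=0 → run B
t=38: (idle)
t=39: (idle)
t=40: (idle)
t=41: (idle)
t=42: (idle)
t=43: (idle)
t=44: (idle)

context switches = 15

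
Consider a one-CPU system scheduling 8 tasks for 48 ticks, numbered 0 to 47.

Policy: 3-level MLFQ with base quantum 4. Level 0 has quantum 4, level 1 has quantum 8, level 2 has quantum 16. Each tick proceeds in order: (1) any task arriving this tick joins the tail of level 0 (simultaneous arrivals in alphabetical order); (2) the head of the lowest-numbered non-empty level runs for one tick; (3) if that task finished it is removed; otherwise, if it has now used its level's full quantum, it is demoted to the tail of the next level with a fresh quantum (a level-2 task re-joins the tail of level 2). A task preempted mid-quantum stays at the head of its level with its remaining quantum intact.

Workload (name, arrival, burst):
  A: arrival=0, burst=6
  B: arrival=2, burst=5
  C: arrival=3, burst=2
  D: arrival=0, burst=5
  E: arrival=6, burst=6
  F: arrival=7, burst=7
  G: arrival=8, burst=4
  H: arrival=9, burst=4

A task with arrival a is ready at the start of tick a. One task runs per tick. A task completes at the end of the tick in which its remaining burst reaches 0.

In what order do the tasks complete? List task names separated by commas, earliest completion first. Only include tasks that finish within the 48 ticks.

t=0: L0/L1/L2 = AD/-/- → run A
t=1: L0/L1/L2 = AD/-/- → run A
t=2: L0/L1/L2 = ADB/-/- → run A
t=3: L0/L1/L2 = ADBC/-/- → run A
t=4: L0/L1/L2 = DBC/A/- → run D
t=5: L0/L1/L2 = DBC/A/- → run D
t=6: L0/L1/L2 = DBCE/A/- → run D
t=7: L0/L1/L2 = DBCEF/A/- → run D
t=8: L0/L1/L2 = BCEFG/AD/- → run B
t=9: L0/L1/L2 = BCEFGH/AD/- → run B
t=10: L0/L1/L2 = BCEFGH/AD/- → run B
t=11: L0/L1/L2 = BCEFGH/AD/- → run B
t=12: L0/L1/L2 = CEFGH/ADB/- → run C
t=13: L0/L1/L2 = CEFGH/ADB/- → run C
t=14: L0/L1/L2 = EFGH/ADB/- → run E
t=15: L0/L1/L2 = EFGH/ADB/- → run E
t=16: L0/L1/L2 = EFGH/ADB/- → run E
t=17: L0/L1/L2 = EFGH/ADB/- → run E
t=18: L0/L1/L2 = FGH/ADBE/- → run F
t=19: L0/L1/L2 = FGH/ADBE/- → run F
t=20: L0/L1/L2 = FGH/ADBE/- → run F
t=21: L0/L1/L2 = FGH/ADBE/- → run F
t=22: L0/L1/L2 = GH/ADBEF/- → run G
t=23: L0/L1/L2 = GH/ADBEF/- → run G
t=24: L0/L1/L2 = GH/ADBEF/- → run G
t=25: L0/L1/L2 = GH/ADBEF/- → run G
t=26: L0/L1/L2 = H/ADBEF/- → run H
t=27: L0/L1/L2 = H/ADBEF/- → run H
t=28: L0/L1/L2 = H/ADBEF/- → run H
t=29: L0/L1/L2 = H/ADBEF/- → run H
t=30: L0/L1/L2 = -/ADBEF/- → run A
t=31: L0/L1/L2 = -/ADBEF/- → run A
t=32: L0/L1/L2 = -/DBEF/- → run D
t=33: L0/L1/L2 = -/BEF/- → run B
t=34: L0/L1/L2 = -/EF/- → run E
t=35: L0/L1/L2 = -/EF/- → run E
t=36: L0/L1/L2 = -/F/- → run F
t=37: L0/L1/L2 = -/F/- → run F
t=38: L0/L1/L2 = -/F/- → run F
t=39: (idle)
t=40: (idle)
t=41: (idle)
t=42: (idle)
t=43: (idle)
t=44: (idle)
t=45: (idle)
t=46: (idle)
t=47: (idle)

completion order = C, G, H, A, D, B, E, F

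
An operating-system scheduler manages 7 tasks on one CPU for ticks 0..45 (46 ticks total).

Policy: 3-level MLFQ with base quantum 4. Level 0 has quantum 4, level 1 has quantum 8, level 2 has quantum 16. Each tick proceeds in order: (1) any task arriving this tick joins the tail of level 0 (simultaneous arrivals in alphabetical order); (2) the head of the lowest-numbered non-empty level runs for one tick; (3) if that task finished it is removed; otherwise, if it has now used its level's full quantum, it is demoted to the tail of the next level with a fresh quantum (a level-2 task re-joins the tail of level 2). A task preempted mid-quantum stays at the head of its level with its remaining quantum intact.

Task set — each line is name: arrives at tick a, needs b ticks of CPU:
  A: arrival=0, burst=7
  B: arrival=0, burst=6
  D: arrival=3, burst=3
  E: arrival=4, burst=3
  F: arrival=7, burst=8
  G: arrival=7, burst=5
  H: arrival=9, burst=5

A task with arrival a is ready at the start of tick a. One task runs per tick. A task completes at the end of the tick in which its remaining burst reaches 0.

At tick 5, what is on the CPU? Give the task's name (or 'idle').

running at tick 5 = B

t=0: L0/L1/L2 = AB/-/- → run A
t=1: L0/L1/L2 = AB/-/- → run A
t=2: L0/L1/L2 = AB/-/- → run A
t=3: L0/L1/L2 = ABD/-/- → run A
t=4: L0/L1/L2 = BDE/A/- → run B
t=5: L0/L1/L2 = BDE/A/- → run B
t=6: L0/L1/L2 = BDE/A/- → run B
t=7: L0/L1/L2 = BDEFG/A/- → run B
t=8: L0/L1/L2 = DEFG/AB/- → run D
t=9: L0/L1/L2 = DEFGH/AB/- → run D
t=10: L0/L1/L2 = DEFGH/AB/- → run D
t=11: L0/L1/L2 = EFGH/AB/- → run E
t=12: L0/L1/L2 = EFGH/AB/- → run E
t=13: L0/L1/L2 = EFGH/AB/- → run E
t=14: L0/L1/L2 = FGH/AB/- → run F
t=15: L0/L1/L2 = FGH/AB/- → run F
t=16: L0/L1/L2 = FGH/AB/- → run F
t=17: L0/L1/L2 = FGH/AB/- → run F
t=18: L0/L1/L2 = GH/ABF/- → run G
t=19: L0/L1/L2 = GH/ABF/- → run G
t=20: L0/L1/L2 = GH/ABF/- → run G
t=21: L0/L1/L2 = GH/ABF/- → run G
t=22: L0/L1/L2 = H/ABFG/- → run H
t=23: L0/L1/L2 = H/ABFG/- → run H
t=24: L0/L1/L2 = H/ABFG/- → run H
t=25: L0/L1/L2 = H/ABFG/- → run H
t=26: L0/L1/L2 = -/ABFGH/- → run A
t=27: L0/L1/L2 = -/ABFGH/- → run A
t=28: L0/L1/L2 = -/ABFGH/- → run A
t=29: L0/L1/L2 = -/BFGH/- → run B
t=30: L0/L1/L2 = -/BFGH/- → run B
t=31: L0/L1/L2 = -/FGH/- → run F
t=32: L0/L1/L2 = -/FGH/- → run F
t=33: L0/L1/L2 = -/FGH/- → run F
t=34: L0/L1/L2 = -/FGH/- → run F
t=35: L0/L1/L2 = -/GH/- → run G
t=36: L0/L1/L2 = -/H/- → run H
t=37: (idle)
t=38: (idle)
t=39: (idle)
t=40: (idle)
t=41: (idle)
t=42: (idle)
t=43: (idle)
t=44: (idle)
t=45: (idle)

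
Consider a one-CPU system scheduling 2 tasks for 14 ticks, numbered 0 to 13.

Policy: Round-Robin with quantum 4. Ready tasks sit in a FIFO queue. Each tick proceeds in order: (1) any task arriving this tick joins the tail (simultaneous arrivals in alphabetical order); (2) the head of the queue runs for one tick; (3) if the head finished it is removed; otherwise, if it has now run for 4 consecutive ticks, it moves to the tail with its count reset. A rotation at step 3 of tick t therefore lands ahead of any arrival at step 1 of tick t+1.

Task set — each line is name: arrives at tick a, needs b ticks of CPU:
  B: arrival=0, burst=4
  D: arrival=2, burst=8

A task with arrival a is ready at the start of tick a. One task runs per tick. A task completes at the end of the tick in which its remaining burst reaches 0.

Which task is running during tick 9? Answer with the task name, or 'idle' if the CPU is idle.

running at tick 9 = D

t=0: queue=[B] q_used=0 → run B
t=1: queue=[B] q_used=1 → run B
t=2: queue=[B,D] q_used=2 → run B
t=3: queue=[B,D] q_used=3 → run B
t=4: queue=[D] q_used=0 → run D
t=5: queue=[D] q_used=1 → run D
t=6: queue=[D] q_used=2 → run D
t=7: queue=[D] q_used=3 → run D
t=8: queue=[D] q_used=0 → run D
t=9: queue=[D] q_used=1 → run D
t=10: queue=[D] q_used=2 → run D
t=11: queue=[D] q_used=3 → run D
t=12: (idle)
t=13: (idle)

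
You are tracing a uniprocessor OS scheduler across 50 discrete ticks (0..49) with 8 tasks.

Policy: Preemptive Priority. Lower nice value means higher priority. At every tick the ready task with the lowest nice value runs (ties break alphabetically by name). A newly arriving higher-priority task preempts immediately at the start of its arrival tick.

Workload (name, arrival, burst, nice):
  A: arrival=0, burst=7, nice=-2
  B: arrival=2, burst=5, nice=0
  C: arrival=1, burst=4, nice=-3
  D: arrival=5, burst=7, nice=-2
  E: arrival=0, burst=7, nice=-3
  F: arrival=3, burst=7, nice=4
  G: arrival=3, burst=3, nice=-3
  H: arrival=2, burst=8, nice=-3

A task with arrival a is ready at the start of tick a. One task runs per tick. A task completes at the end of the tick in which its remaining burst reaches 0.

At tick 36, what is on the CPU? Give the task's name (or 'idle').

t=0: ready={A,E} → run E
t=1: ready={A,C,E} → run C
t=2: ready={A,B,C,E,H} → run C
t=3: ready={A,B,C,E,F,G,H} → run C
t=4: ready={A,B,C,E,F,G,H} → run C
t=5: ready={A,B,D,E,F,G,H} → run E
t=6: ready={A,B,D,E,F,G,H} → run E
t=7: ready={A,B,D,E,F,G,H} → run E
t=8: ready={A,B,D,E,F,G,H} → run E
t=9: ready={A,B,D,E,F,G,H} → run E
t=10: ready={A,B,D,E,F,G,H} → run E
t=11: ready={A,B,D,F,G,H} → run G
t=12: ready={A,B,D,F,G,H} → run G
t=13: ready={A,B,D,F,G,H} → run G
t=14: ready={A,B,D,F,H} → run H
t=15: ready={A,B,D,F,H} → run H
t=16: ready={A,B,D,F,H} → run H
t=17: ready={A,B,D,F,H} → run H
t=18: ready={A,B,D,F,H} → run H
t=19: ready={A,B,D,F,H} → run H
t=20: ready={A,B,D,F,H} → run H
t=21: ready={A,B,D,F,H} → run H
t=22: ready={A,B,D,F} → run A
t=23: ready={A,B,D,F} → run A
t=24: ready={A,B,D,F} → run A
t=25: ready={A,B,D,F} → run A
t=26: ready={A,B,D,F} → run A
t=27: ready={A,B,D,F} → run A
t=28: ready={A,B,D,F} → run A
t=29: ready={B,D,F} → run D
t=30: ready={B,D,F} → run D
t=31: ready={B,D,F} → run D
t=32: ready={B,D,F} → run D
t=33: ready={B,D,F} → run D
t=34: ready={B,D,F} → run D
t=35: ready={B,D,F} → run D
t=36: ready={B,F} → run B
t=37: ready={B,F} → run B
t=38: ready={B,F} → run B
t=39: ready={B,F} → run B
t=40: ready={B,F} → run B
t=41: ready={F} → run F
t=42: ready={F} → run F
t=43: ready={F} → run F
t=44: ready={F} → run F
t=45: ready={F} → run F
t=46: ready={F} → run F
t=47: ready={F} → run F
t=48: (idle)
t=49: (idle)

running at tick 36 = B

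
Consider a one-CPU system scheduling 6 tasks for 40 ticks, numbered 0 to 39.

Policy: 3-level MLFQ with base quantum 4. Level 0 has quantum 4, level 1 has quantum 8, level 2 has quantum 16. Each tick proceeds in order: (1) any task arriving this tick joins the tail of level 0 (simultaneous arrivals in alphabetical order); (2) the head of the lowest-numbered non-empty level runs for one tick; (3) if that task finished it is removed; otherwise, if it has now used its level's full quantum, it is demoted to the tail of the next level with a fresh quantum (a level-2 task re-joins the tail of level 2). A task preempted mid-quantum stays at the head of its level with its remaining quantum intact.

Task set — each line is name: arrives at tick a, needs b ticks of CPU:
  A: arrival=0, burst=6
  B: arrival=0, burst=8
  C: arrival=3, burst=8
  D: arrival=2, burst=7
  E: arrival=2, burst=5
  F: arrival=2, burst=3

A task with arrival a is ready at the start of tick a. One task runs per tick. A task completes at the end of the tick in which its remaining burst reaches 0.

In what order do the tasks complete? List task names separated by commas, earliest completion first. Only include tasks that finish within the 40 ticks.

t=0: L0/L1/L2 = AB/-/- → run A
t=1: L0/L1/L2 = AB/-/- → run A
t=2: L0/L1/L2 = ABDEF/-/- → run A
t=3: L0/L1/L2 = ABDEFC/-/- → run A
t=4: L0/L1/L2 = BDEFC/A/- → run B
t=5: L0/L1/L2 = BDEFC/A/- → run B
t=6: L0/L1/L2 = BDEFC/A/- → run B
t=7: L0/L1/L2 = BDEFC/A/- → run B
t=8: L0/L1/L2 = DEFC/AB/- → run D
t=9: L0/L1/L2 = DEFC/AB/- → run D
t=10: L0/L1/L2 = DEFC/AB/- → run D
t=11: L0/L1/L2 = DEFC/AB/- → run D
t=12: L0/L1/L2 = EFC/ABD/- → run E
t=13: L0/L1/L2 = EFC/ABD/- → run E
t=14: L0/L1/L2 = EFC/ABD/- → run E
t=15: L0/L1/L2 = EFC/ABD/- → run E
t=16: L0/L1/L2 = FC/ABDE/- → run F
t=17: L0/L1/L2 = FC/ABDE/- → run F
t=18: L0/L1/L2 = FC/ABDE/- → run F
t=19: L0/L1/L2 = C/ABDE/- → run C
t=20: L0/L1/L2 = C/ABDE/- → run C
t=21: L0/L1/L2 = C/ABDE/- → run C
t=22: L0/L1/L2 = C/ABDE/- → run C
t=23: L0/L1/L2 = -/ABDEC/- → run A
t=24: L0/L1/L2 = -/ABDEC/- → run A
t=25: L0/L1/L2 = -/BDEC/- → run B
t=26: L0/L1/L2 = -/BDEC/- → run B
t=27: L0/L1/L2 = -/BDEC/- → run B
t=28: L0/L1/L2 = -/BDEC/- → run B
t=29: L0/L1/L2 = -/DEC/- → run D
t=30: L0/L1/L2 = -/DEC/- → run D
t=31: L0/L1/L2 = -/DEC/- → run D
t=32: L0/L1/L2 = -/EC/- → run E
t=33: L0/L1/L2 = -/C/- → run C
t=34: L0/L1/L2 = -/C/- → run C
t=35: L0/L1/L2 = -/C/- → run C
t=36: L0/L1/L2 = -/C/- → run C
t=37: (idle)
t=38: (idle)
t=39: (idle)

completion order = F, A, B, D, E, C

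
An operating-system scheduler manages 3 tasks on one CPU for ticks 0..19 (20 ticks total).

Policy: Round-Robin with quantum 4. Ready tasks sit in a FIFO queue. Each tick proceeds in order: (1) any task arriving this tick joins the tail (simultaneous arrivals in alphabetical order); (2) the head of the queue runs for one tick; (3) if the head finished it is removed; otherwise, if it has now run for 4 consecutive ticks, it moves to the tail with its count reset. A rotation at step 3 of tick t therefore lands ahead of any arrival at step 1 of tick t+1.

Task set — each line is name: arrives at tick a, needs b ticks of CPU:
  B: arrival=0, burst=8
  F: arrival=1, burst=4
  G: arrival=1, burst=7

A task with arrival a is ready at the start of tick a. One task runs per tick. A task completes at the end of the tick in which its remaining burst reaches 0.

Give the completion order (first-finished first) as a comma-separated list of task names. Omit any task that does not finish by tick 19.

t=0: queue=[B] q_used=0 → run B
t=1: queue=[B,F,G] q_used=1 → run B
t=2: queue=[B,F,G] q_used=2 → run B
t=3: queue=[B,F,G] q_used=3 → run B
t=4: queue=[F,G,B] q_used=0 → run F
t=5: queue=[F,G,B] q_used=1 → run F
t=6: queue=[F,G,B] q_used=2 → run F
t=7: queue=[F,G,B] q_used=3 → run F
t=8: queue=[G,B] q_used=0 → run G
t=9: queue=[G,B] q_used=1 → run G
t=10: queue=[G,B] q_used=2 → run G
t=11: queue=[G,B] q_used=3 → run G
t=12: queue=[B,G] q_used=0 → run B
t=13: queue=[B,G] q_used=1 → run B
t=14: queue=[B,G] q_used=2 → run B
t=15: queue=[B,G] q_used=3 → run B
t=16: queue=[G] q_used=0 → run G
t=17: queue=[G] q_used=1 → run G
t=18: queue=[G] q_used=2 → run G
t=19: (idle)

completion order = F, B, G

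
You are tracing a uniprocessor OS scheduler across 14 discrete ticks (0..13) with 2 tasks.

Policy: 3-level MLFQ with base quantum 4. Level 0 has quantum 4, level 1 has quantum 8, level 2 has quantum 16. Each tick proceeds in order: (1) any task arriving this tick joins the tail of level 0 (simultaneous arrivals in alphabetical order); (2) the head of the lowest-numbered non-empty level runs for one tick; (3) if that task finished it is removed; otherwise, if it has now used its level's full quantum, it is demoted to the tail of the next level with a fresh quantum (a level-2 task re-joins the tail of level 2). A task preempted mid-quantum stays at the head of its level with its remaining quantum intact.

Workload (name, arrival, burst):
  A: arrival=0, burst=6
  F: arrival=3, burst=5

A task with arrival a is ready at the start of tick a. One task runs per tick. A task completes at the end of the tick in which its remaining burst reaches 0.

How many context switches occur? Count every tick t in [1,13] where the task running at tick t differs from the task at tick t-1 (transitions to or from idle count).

t=0: L0/L1/L2 = A/-/- → run A
t=1: L0/L1/L2 = A/-/- → run A
t=2: L0/L1/L2 = A/-/- → run A
t=3: L0/L1/L2 = AF/-/- → run A
t=4: L0/L1/L2 = F/A/- → run F
t=5: L0/L1/L2 = F/A/- → run F
t=6: L0/L1/L2 = F/A/- → run F
t=7: L0/L1/L2 = F/A/- → run F
t=8: L0/L1/L2 = -/AF/- → run A
t=9: L0/L1/L2 = -/AF/- → run A
t=10: L0/L1/L2 = -/F/- → run F
t=11: (idle)
t=12: (idle)
t=13: (idle)

context switches = 4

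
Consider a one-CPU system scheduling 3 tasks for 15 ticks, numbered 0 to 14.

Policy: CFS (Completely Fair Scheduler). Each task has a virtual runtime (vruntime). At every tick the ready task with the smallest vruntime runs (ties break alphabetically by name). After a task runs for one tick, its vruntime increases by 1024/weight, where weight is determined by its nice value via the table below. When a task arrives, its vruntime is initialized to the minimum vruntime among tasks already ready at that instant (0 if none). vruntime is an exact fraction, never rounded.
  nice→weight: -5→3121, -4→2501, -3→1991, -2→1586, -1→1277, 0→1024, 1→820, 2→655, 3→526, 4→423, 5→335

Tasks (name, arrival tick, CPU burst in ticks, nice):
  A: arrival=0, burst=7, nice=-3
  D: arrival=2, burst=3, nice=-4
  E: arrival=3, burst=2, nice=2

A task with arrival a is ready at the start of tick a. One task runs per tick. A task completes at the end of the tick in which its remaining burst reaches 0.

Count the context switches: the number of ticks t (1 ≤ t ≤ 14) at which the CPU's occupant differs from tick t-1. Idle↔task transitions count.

t=0: vr[A=0] → run A
t=1: vr[A=1024/1991] → run A
t=2: vr[A=2048/1991 D=2048/1991] → run A
t=3: vr[A=3072/1991 D=2048/1991 E=2048/1991] → run D
t=4: vr[A=3072/1991 D=7160832/4979491 E=2048/1991] → run E
t=5: vr[A=3072/1991 D=7160832/4979491 E=3380224/1304105] → run D
t=6: vr[A=3072/1991 D=9199616/4979491 E=3380224/1304105] → run A
t=7: vr[A=4096/1991 D=9199616/4979491 E=3380224/1304105] → run D
t=8: vr[A=4096/1991 E=3380224/1304105] → run A
t=9: vr[A=5120/1991 E=3380224/1304105] → run A
t=10: vr[A=6144/1991 E=3380224/1304105] → run E
t=11: vr[A=6144/1991] → run A
t=12: (idle)
t=13: (idle)
t=14: (idle)

context switches = 9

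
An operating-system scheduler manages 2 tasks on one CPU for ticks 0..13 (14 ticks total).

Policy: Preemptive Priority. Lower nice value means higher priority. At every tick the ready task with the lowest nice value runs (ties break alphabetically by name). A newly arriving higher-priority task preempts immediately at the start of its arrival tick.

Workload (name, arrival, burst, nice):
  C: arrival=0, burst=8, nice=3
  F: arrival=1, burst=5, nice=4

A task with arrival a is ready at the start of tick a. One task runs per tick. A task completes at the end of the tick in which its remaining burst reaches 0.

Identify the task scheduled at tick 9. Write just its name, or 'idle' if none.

t=0: ready={C} → run C
t=1: ready={C,F} → run C
t=2: ready={C,F} → run C
t=3: ready={C,F} → run C
t=4: ready={C,F} → run C
t=5: ready={C,F} → run C
t=6: ready={C,F} → run C
t=7: ready={C,F} → run C
t=8: ready={F} → run F
t=9: ready={F} → run F
t=10: ready={F} → run F
t=11: ready={F} → run F
t=12: ready={F} → run F
t=13: (idle)

running at tick 9 = F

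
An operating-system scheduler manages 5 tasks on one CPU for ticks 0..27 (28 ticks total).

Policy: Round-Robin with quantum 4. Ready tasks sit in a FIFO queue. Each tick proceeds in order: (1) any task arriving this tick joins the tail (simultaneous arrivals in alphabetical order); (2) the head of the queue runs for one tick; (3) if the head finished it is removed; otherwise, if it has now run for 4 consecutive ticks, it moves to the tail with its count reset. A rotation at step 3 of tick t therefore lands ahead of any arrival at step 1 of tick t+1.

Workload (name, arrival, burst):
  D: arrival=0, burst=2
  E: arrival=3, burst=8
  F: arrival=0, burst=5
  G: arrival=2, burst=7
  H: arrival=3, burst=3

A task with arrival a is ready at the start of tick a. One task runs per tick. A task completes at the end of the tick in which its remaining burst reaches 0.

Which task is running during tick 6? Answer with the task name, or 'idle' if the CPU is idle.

running at tick 6 = G

t=0: queue=[D,F] q_used=0 → run D
t=1: queue=[D,F] q_used=1 → run D
t=2: queue=[F,G] q_used=0 → run F
t=3: queue=[F,G,E,H] q_used=1 → run F
t=4: queue=[F,G,E,H] q_used=2 → run F
t=5: queue=[F,G,E,H] q_used=3 → run F
t=6: queue=[G,E,H,F] q_used=0 → run G
t=7: queue=[G,E,H,F] q_used=1 → run G
t=8: queue=[G,E,H,F] q_used=2 → run G
t=9: queue=[G,E,H,F] q_used=3 → run G
t=10: queue=[E,H,F,G] q_used=0 → run E
t=11: queue=[E,H,F,G] q_used=1 → run E
t=12: queue=[E,H,F,G] q_used=2 → run E
t=13: queue=[E,H,F,G] q_used=3 → run E
t=14: queue=[H,F,G,E] q_used=0 → run H
t=15: queue=[H,F,G,E] q_used=1 → run H
t=16: queue=[H,F,G,E] q_used=2 → run H
t=17: queue=[F,G,E] q_used=0 → run F
t=18: queue=[G,E] q_used=0 → run G
t=19: queue=[G,E] q_used=1 → run G
t=20: queue=[G,E] q_used=2 → run G
t=21: queue=[E] q_used=0 → run E
t=22: queue=[E] q_used=1 → run E
t=23: queue=[E] q_used=2 → run E
t=24: queue=[E] q_used=3 → run E
t=25: (idle)
t=26: (idle)
t=27: (idle)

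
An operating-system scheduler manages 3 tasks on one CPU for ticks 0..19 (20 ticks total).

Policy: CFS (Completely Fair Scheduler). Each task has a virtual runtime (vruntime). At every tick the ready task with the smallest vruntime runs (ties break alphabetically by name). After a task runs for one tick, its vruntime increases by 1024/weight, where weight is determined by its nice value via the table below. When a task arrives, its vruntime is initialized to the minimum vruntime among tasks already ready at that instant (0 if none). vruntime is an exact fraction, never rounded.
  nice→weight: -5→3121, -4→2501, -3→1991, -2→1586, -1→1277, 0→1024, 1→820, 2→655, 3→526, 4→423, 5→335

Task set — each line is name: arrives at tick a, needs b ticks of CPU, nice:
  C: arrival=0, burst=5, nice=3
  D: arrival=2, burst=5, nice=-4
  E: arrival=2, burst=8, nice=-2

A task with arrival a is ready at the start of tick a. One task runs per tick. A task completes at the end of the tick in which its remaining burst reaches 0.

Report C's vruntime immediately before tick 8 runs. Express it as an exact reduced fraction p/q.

vruntime(C, start of tick 8) = 1536/263

t=0: vr[C=0] → run C
t=1: vr[C=512/263] → run C
t=2: vr[C=1024/263 D=1024/263 E=1024/263] → run C
t=3: vr[C=1536/263 D=1024/263 E=1024/263] → run D
t=4: vr[C=1536/263 D=2830336/657763 E=1024/263] → run E
t=5: vr[C=1536/263 D=2830336/657763 E=946688/208559] → run D
t=6: vr[C=1536/263 D=3099648/657763 E=946688/208559] → run E
t=7: vr[C=1536/263 D=3099648/657763 E=1081344/208559] → run D
t=8: vr[C=1536/263 D=3368960/657763 E=1081344/208559] → run D
t=9: vr[C=1536/263 D=3638272/657763 E=1081344/208559] → run E
t=10: vr[C=1536/263 D=3638272/657763 E=1216000/208559] → run D
t=11: vr[C=1536/263 E=1216000/208559] → run E
t=12: vr[C=1536/263 E=1350656/208559] → run C
t=13: vr[C=2048/263 E=1350656/208559] → run E
t=14: vr[C=2048/263 E=1485312/208559] → run E
t=15: vr[C=2048/263 E=1619968/208559] → run E
t=16: vr[C=2048/263 E=1754624/208559] → run C
t=17: vr[E=1754624/208559] → run E
t=18: (idle)
t=19: (idle)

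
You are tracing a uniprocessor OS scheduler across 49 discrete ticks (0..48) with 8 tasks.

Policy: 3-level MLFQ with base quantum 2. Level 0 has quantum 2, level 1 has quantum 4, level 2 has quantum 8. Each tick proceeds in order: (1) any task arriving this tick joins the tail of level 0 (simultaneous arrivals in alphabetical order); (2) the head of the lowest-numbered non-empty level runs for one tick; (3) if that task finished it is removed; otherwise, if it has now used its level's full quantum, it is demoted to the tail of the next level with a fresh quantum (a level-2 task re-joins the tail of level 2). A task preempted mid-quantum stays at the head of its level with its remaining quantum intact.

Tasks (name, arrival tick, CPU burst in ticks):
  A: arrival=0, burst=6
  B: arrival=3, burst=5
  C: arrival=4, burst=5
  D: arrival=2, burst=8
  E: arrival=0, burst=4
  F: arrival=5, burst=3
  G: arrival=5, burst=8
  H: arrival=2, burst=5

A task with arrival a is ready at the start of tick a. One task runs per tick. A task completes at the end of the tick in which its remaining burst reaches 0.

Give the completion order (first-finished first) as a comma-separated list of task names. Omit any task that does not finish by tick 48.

completion order = A, E, H, B, C, F, D, G

t=0: L0/L1/L2 = AE/-/- → run A
t=1: L0/L1/L2 = AE/-/- → run A
t=2: L0/L1/L2 = EDH/A/- → run E
t=3: L0/L1/L2 = EDHB/A/- → run E
t=4: L0/L1/L2 = DHBC/AE/- → run D
t=5: L0/L1/L2 = DHBCFG/AE/- → run D
t=6: L0/L1/L2 = HBCFG/AED/- → run H
t=7: L0/L1/L2 = HBCFG/AED/- → run H
t=8: L0/L1/L2 = BCFG/AEDH/- → run B
t=9: L0/L1/L2 = BCFG/AEDH/- → run B
t=10: L0/L1/L2 = CFG/AEDHB/- → run C
t=11: L0/L1/L2 = CFG/AEDHB/- → run C
t=12: L0/L1/L2 = FG/AEDHBC/- → run F
t=13: L0/L1/L2 = FG/AEDHBC/- → run F
t=14: L0/L1/L2 = G/AEDHBCF/- → run G
t=15: L0/L1/L2 = G/AEDHBCF/- → run G
t=16: L0/L1/L2 = -/AEDHBCFG/- → run A
t=17: L0/L1/L2 = -/AEDHBCFG/- → run A
t=18: L0/L1/L2 = -/AEDHBCFG/- → run A
t=19: L0/L1/L2 = -/AEDHBCFG/- → run A
t=20: L0/L1/L2 = -/EDHBCFG/- → run E
t=21: L0/L1/L2 = -/EDHBCFG/- → run E
t=22: L0/L1/L2 = -/DHBCFG/- → run D
t=23: L0/L1/L2 = -/DHBCFG/- → run D
t=24: L0/L1/L2 = -/DHBCFG/- → run D
t=25: L0/L1/L2 = -/DHBCFG/- → run D
t=26: L0/L1/L2 = -/HBCFG/D → run H
t=27: L0/L1/L2 = -/HBCFG/D → run H
t=28: L0/L1/L2 = -/HBCFG/D → run H
t=29: L0/L1/L2 = -/BCFG/D → run B
t=30: L0/L1/L2 = -/BCFG/D → run B
t=31: L0/L1/L2 = -/BCFG/D → run B
t=32: L0/L1/L2 = -/CFG/D → run C
t=33: L0/L1/L2 = -/CFG/D → run C
t=34: L0/L1/L2 = -/CFG/D → run C
t=35: L0/L1/L2 = -/FG/D → run F
t=36: L0/L1/L2 = -/G/D → run G
t=37: L0/L1/L2 = -/G/D → run G
t=38: L0/L1/L2 = -/G/D → run G
t=39: L0/L1/L2 = -/G/D → run G
t=40: L0/L1/L2 = -/-/DG → run D
t=41: L0/L1/L2 = -/-/DG → run D
t=42: L0/L1/L2 = -/-/G → run G
t=43: L0/L1/L2 = -/-/G → run G
t=44: (idle)
t=45: (idle)
t=46: (idle)
t=47: (idle)
t=48: (idle)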